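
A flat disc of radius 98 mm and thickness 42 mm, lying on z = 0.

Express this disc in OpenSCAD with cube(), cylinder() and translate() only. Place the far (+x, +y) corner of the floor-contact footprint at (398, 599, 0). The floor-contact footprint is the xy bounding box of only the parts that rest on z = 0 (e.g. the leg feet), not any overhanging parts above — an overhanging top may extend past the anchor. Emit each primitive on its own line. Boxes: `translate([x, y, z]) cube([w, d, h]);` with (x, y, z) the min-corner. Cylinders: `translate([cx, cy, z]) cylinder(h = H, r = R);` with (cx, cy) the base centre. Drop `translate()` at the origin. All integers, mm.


translate([300, 501, 0]) cylinder(h = 42, r = 98);


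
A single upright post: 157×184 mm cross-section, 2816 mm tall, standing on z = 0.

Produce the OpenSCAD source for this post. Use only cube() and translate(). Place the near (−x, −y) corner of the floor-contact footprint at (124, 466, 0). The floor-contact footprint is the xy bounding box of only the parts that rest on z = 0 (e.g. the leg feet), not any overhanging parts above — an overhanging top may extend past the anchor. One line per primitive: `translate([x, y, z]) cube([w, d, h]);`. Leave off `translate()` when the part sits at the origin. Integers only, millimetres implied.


translate([124, 466, 0]) cube([157, 184, 2816]);


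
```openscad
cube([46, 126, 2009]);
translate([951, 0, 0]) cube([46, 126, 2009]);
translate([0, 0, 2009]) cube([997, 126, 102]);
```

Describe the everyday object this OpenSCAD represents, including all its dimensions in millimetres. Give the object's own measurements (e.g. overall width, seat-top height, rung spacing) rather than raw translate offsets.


A door frame. The clear opening is 905 mm wide and 2009 mm high. Two 46 mm wide jambs, 126 mm deep, stand either side of the opening from the floor to the top of the opening. A 102 mm thick head sits across the top of both jambs, spanning the full outside width of the frame.


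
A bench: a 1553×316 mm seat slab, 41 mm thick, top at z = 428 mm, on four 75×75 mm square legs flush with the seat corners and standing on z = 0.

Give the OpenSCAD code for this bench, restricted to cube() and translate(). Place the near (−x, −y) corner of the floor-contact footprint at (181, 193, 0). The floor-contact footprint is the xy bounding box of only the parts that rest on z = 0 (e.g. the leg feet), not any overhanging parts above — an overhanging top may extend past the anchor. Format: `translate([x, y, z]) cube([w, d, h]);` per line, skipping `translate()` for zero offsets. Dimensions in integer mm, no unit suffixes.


// leg_h = 428 − 41 = 387
translate([181, 193, 387]) cube([1553, 316, 41]);
translate([181, 193, 0]) cube([75, 75, 387]);
translate([181, 434, 0]) cube([75, 75, 387]);
translate([1659, 193, 0]) cube([75, 75, 387]);
translate([1659, 434, 0]) cube([75, 75, 387]);


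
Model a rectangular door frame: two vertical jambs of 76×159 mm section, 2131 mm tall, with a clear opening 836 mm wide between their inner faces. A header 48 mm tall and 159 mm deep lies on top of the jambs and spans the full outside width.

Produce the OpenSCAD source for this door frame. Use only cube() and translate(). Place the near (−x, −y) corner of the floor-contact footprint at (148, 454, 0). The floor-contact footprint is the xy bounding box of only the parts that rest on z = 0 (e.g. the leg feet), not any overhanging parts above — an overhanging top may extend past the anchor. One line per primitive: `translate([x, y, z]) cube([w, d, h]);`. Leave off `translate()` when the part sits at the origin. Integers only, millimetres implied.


translate([148, 454, 0]) cube([76, 159, 2131]);
translate([1060, 454, 0]) cube([76, 159, 2131]);
translate([148, 454, 2131]) cube([988, 159, 48]);


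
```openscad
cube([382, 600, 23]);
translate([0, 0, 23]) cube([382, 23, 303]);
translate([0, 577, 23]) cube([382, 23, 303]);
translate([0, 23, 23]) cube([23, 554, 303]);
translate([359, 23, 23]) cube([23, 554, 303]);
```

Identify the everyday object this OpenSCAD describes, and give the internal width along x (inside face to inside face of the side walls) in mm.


An open box. The internal width is 336 mm.

A 382×600 base slab with four walls standing on it — an open box. The base is 382 mm wide and the walls are 23 mm thick, so the internal width is 382 − 2 × 23 = 336 mm.


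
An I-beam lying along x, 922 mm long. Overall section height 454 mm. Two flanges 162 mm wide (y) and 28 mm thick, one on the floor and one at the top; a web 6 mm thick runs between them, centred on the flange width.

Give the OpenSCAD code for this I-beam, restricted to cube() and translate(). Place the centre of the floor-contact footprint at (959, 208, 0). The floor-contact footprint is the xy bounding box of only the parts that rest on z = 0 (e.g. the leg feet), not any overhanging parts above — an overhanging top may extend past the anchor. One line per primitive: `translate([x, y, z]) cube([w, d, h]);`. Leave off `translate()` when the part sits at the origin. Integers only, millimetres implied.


translate([498, 127, 0]) cube([922, 162, 28]);
translate([498, 205, 28]) cube([922, 6, 398]);
translate([498, 127, 426]) cube([922, 162, 28]);


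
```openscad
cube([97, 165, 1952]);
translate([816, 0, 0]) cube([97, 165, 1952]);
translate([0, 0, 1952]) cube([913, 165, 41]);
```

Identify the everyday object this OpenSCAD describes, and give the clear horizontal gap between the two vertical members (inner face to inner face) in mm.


A door frame. The clear opening width is 719 mm.

Two 1952 mm tall posts with a header on top — a door frame. The left jamb is 97 mm wide at x = 0; the right jamb starts at x = 816. The clear opening is 816 − 97 = 719 mm.


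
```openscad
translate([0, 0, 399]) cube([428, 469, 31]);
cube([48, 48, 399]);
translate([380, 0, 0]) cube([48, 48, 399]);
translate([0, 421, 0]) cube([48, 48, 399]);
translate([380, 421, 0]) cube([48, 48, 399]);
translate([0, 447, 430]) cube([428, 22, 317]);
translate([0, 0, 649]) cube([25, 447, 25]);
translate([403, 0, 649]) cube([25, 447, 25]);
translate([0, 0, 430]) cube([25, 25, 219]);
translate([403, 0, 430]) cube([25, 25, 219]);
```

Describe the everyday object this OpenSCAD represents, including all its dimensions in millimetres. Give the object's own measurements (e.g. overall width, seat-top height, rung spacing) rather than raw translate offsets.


A chair. The seat is a 428×469×31 mm slab with its top at z = 430 mm, on four 48×48 mm corner legs (flush with the seat edges, standing on z = 0). A flat backrest 22 mm thick, 317 mm tall, spans the full seat width and rises from the seat top along its +y edge, rear face flush with the rear of the seat. Two armrests of 25×25 mm section run along each side from the seat's front edge to the front of the backrest, top faces 244 mm above the seat top and outer faces flush with the seat's x-edges; a 25×25 mm post under the front of each armrest stands on the seat at the front corner.


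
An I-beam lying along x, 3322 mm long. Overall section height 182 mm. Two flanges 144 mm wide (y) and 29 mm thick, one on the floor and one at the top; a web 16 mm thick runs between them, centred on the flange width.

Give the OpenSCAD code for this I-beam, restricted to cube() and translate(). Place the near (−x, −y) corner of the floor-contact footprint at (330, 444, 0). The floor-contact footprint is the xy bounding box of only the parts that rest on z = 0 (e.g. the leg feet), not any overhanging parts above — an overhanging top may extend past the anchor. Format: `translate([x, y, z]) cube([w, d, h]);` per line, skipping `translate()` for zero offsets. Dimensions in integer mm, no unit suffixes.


translate([330, 444, 0]) cube([3322, 144, 29]);
translate([330, 508, 29]) cube([3322, 16, 124]);
translate([330, 444, 153]) cube([3322, 144, 29]);


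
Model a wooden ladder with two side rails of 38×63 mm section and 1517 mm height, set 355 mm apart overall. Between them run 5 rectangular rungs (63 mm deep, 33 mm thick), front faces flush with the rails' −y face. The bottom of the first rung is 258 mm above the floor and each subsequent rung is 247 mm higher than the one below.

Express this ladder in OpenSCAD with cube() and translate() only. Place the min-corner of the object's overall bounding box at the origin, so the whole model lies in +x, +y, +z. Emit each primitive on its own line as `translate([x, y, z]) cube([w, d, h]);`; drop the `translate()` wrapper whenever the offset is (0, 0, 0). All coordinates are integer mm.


cube([38, 63, 1517]);
translate([317, 0, 0]) cube([38, 63, 1517]);
translate([38, 0, 258]) cube([279, 63, 33]);
translate([38, 0, 505]) cube([279, 63, 33]);
translate([38, 0, 752]) cube([279, 63, 33]);
translate([38, 0, 999]) cube([279, 63, 33]);
translate([38, 0, 1246]) cube([279, 63, 33]);


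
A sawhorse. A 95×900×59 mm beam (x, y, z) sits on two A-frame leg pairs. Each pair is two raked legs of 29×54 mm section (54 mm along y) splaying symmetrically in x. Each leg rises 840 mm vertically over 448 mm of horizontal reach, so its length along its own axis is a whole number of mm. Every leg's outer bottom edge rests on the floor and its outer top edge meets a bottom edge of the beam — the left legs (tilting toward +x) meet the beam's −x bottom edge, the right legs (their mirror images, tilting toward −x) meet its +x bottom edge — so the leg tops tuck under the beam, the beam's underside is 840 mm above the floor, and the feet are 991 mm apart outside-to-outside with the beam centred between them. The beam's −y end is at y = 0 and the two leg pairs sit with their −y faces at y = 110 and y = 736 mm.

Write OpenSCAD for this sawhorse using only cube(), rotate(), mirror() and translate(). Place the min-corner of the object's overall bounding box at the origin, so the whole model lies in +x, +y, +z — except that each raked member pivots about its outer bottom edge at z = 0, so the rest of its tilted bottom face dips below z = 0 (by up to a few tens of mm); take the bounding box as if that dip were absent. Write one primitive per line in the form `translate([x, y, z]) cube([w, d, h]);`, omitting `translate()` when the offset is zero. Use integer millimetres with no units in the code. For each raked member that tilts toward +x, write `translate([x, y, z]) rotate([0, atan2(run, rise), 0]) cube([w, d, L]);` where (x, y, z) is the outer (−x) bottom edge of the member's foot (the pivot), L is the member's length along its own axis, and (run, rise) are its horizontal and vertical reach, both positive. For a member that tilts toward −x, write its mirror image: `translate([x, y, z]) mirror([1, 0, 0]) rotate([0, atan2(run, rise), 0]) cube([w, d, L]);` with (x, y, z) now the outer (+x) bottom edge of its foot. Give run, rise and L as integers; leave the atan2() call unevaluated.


translate([448, 0, 840]) cube([95, 900, 59]);
translate([0, 110, 0]) rotate([0, atan2(448, 840), 0]) cube([29, 54, 952]);
translate([991, 110, 0]) mirror([1, 0, 0]) rotate([0, atan2(448, 840), 0]) cube([29, 54, 952]);
translate([0, 736, 0]) rotate([0, atan2(448, 840), 0]) cube([29, 54, 952]);
translate([991, 736, 0]) mirror([1, 0, 0]) rotate([0, atan2(448, 840), 0]) cube([29, 54, 952]);


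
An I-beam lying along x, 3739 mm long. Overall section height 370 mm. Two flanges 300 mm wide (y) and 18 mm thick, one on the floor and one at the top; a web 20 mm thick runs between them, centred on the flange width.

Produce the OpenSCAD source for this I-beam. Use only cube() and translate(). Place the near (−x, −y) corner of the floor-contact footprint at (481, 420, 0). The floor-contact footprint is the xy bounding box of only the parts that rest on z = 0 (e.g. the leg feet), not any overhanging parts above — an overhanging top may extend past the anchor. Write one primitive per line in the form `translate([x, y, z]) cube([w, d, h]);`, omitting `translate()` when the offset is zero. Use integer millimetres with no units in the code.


translate([481, 420, 0]) cube([3739, 300, 18]);
translate([481, 560, 18]) cube([3739, 20, 334]);
translate([481, 420, 352]) cube([3739, 300, 18]);


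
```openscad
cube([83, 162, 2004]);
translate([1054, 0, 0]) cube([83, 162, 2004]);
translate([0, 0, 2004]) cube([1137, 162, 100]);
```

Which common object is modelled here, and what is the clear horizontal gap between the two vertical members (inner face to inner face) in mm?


A door frame. The clear opening width is 971 mm.

Two 2004 mm tall posts with a header on top — a door frame. The left jamb is 83 mm wide at x = 0; the right jamb starts at x = 1054. The clear opening is 1054 − 83 = 971 mm.


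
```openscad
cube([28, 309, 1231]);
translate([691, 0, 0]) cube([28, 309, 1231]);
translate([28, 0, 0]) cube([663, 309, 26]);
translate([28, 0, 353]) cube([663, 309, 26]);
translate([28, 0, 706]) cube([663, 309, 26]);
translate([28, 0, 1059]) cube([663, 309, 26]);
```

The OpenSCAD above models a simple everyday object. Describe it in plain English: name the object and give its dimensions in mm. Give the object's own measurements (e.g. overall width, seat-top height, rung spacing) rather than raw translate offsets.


An open bookshelf. Two side panels, each 28 mm thick, 309 mm deep and 1231 mm tall, stand 719 mm apart (outside-to-outside). Between them sit 4 shelves, each 26 mm thick and 309 mm deep, spanning the full gap between the sides. The bottom shelf rests on the floor (its underside at z = 0) and the clear gap between one shelf's top and the next shelf's underside is 327 mm.


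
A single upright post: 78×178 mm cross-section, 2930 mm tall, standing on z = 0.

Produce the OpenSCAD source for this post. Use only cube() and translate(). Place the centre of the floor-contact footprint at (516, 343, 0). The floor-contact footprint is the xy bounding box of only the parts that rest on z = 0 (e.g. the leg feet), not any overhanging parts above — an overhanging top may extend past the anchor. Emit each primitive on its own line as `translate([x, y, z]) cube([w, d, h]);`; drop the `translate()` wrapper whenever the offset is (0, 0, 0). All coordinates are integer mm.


translate([477, 254, 0]) cube([78, 178, 2930]);


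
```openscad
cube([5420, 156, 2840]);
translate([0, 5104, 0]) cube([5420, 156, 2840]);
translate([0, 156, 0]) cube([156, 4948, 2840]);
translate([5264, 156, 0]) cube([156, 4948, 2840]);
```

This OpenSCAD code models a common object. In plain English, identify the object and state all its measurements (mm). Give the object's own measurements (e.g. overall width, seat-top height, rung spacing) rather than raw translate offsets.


The wall frame of a small rectangular building: four walls, each 2840 mm tall and 156 mm thick, enclosing a footprint 5420 mm (x) by 5260 mm (y) outside-to-outside, with no floor or roof. The front and back walls (the −y and +y sides) span the full width; the two side walls fit between them.


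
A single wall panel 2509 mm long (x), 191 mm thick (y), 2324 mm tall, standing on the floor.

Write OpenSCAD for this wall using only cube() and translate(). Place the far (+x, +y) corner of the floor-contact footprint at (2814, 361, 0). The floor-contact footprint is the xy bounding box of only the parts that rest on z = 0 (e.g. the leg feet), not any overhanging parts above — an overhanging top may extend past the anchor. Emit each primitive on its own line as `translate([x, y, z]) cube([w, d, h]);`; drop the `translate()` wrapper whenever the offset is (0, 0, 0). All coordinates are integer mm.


translate([305, 170, 0]) cube([2509, 191, 2324]);


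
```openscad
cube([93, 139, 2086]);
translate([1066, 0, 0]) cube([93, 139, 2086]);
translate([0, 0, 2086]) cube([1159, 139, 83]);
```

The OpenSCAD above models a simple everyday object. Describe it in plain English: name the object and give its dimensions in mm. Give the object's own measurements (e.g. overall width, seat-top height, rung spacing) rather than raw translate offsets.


A door frame. The clear opening is 973 mm wide and 2086 mm high. Two 93 mm wide jambs, 139 mm deep, stand either side of the opening from the floor to the top of the opening. A 83 mm thick head sits across the top of both jambs, spanning the full outside width of the frame.


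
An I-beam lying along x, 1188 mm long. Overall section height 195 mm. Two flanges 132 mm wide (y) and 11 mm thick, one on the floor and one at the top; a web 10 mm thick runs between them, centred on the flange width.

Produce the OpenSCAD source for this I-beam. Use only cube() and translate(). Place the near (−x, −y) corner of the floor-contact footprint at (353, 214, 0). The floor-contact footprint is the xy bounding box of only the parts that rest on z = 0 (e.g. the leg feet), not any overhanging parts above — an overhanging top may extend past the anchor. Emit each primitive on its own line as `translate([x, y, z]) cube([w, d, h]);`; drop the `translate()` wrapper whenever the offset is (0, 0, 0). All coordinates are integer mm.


translate([353, 214, 0]) cube([1188, 132, 11]);
translate([353, 275, 11]) cube([1188, 10, 173]);
translate([353, 214, 184]) cube([1188, 132, 11]);


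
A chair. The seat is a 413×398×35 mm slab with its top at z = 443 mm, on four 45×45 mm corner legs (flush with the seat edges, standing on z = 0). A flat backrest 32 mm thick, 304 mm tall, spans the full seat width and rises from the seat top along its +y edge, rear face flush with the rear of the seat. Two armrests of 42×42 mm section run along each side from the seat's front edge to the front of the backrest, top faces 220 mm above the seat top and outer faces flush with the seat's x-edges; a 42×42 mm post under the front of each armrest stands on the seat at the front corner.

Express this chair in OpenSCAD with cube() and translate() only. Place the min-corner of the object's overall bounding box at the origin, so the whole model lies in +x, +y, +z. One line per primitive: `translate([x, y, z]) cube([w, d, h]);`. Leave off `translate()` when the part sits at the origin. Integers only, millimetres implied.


translate([0, 0, 408]) cube([413, 398, 35]);
cube([45, 45, 408]);
translate([368, 0, 0]) cube([45, 45, 408]);
translate([0, 353, 0]) cube([45, 45, 408]);
translate([368, 353, 0]) cube([45, 45, 408]);
translate([0, 366, 443]) cube([413, 32, 304]);
translate([0, 0, 621]) cube([42, 366, 42]);
translate([371, 0, 621]) cube([42, 366, 42]);
translate([0, 0, 443]) cube([42, 42, 178]);
translate([371, 0, 443]) cube([42, 42, 178]);


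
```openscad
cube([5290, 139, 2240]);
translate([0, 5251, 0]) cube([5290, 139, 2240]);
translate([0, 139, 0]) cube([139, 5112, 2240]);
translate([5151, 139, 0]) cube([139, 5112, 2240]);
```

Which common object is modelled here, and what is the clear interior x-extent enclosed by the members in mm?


A house (or room) frame. The interior width is 5012 mm.

Four 2240 mm walls enclosing a rectangle with no floor or roof — a room or house frame. Outside width is 5290 mm and wall thickness is 139 mm, so the interior width is 5290 − 2 × 139 = 5012 mm.


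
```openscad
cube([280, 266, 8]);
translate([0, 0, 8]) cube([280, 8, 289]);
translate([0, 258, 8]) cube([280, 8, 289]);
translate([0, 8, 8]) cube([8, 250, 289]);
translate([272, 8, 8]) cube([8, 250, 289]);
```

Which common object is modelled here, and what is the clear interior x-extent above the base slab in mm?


An open box. The internal width is 264 mm.

A 280×266 base slab with four walls standing on it — an open box. The base is 280 mm wide and the walls are 8 mm thick, so the internal width is 280 − 2 × 8 = 264 mm.


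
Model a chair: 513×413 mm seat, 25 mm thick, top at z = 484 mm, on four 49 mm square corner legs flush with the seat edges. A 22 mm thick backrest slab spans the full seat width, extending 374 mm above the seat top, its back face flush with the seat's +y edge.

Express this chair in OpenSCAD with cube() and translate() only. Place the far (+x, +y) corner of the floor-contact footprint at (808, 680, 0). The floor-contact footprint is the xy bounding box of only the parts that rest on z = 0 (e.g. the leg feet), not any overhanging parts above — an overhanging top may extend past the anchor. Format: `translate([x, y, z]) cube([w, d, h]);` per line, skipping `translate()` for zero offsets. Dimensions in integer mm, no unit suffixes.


translate([295, 267, 459]) cube([513, 413, 25]);
translate([295, 267, 0]) cube([49, 49, 459]);
translate([759, 267, 0]) cube([49, 49, 459]);
translate([295, 631, 0]) cube([49, 49, 459]);
translate([759, 631, 0]) cube([49, 49, 459]);
translate([295, 658, 484]) cube([513, 22, 374]);


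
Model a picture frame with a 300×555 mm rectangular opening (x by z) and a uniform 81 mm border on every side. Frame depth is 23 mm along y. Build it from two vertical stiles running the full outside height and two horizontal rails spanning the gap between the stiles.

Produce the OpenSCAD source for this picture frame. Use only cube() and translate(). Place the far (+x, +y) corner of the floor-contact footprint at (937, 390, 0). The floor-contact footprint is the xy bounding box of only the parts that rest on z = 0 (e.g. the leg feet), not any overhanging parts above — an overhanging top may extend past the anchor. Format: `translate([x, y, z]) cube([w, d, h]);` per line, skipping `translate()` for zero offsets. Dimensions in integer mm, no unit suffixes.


translate([475, 367, 0]) cube([81, 23, 717]);
translate([856, 367, 0]) cube([81, 23, 717]);
translate([556, 367, 0]) cube([300, 23, 81]);
translate([556, 367, 636]) cube([300, 23, 81]);


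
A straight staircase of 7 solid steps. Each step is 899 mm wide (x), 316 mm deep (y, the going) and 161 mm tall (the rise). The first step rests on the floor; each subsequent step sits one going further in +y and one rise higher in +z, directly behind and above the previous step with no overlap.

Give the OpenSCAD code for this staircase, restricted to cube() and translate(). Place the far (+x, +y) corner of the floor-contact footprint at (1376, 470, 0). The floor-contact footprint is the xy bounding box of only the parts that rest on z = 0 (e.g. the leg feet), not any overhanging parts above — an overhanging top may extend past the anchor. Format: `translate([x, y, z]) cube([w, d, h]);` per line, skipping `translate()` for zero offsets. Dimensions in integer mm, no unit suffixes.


translate([477, 154, 0]) cube([899, 316, 161]);
translate([477, 470, 161]) cube([899, 316, 161]);
translate([477, 786, 322]) cube([899, 316, 161]);
translate([477, 1102, 483]) cube([899, 316, 161]);
translate([477, 1418, 644]) cube([899, 316, 161]);
translate([477, 1734, 805]) cube([899, 316, 161]);
translate([477, 2050, 966]) cube([899, 316, 161]);


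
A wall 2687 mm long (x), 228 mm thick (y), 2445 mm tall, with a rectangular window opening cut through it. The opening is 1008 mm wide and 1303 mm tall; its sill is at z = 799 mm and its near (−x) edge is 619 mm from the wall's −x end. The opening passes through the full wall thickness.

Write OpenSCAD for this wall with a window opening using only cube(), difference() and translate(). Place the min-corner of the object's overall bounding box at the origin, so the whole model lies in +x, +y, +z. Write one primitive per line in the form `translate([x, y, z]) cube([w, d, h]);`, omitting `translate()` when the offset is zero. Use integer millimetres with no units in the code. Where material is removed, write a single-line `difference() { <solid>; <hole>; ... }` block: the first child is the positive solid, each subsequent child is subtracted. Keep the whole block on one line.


difference() { cube([2687, 228, 2445]); translate([619, 0, 799]) cube([1008, 228, 1303]); }


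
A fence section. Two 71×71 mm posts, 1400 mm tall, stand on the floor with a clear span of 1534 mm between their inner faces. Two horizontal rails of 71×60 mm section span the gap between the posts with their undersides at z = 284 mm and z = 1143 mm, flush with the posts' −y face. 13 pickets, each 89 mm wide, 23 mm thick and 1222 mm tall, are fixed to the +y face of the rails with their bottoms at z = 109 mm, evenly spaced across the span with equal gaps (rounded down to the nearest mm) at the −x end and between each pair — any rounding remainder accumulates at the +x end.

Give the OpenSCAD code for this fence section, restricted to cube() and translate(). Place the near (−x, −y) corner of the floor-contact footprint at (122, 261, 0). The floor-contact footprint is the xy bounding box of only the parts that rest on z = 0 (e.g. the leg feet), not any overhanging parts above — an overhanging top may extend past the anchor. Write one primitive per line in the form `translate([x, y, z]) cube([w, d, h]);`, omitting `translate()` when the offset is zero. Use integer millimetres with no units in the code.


translate([122, 261, 0]) cube([71, 71, 1400]);
translate([1727, 261, 0]) cube([71, 71, 1400]);
translate([193, 261, 284]) cube([1534, 71, 60]);
translate([193, 261, 1143]) cube([1534, 71, 60]);
translate([219, 332, 109]) cube([89, 23, 1222]);
translate([334, 332, 109]) cube([89, 23, 1222]);
translate([449, 332, 109]) cube([89, 23, 1222]);
translate([564, 332, 109]) cube([89, 23, 1222]);
translate([679, 332, 109]) cube([89, 23, 1222]);
translate([794, 332, 109]) cube([89, 23, 1222]);
translate([909, 332, 109]) cube([89, 23, 1222]);
translate([1024, 332, 109]) cube([89, 23, 1222]);
translate([1139, 332, 109]) cube([89, 23, 1222]);
translate([1254, 332, 109]) cube([89, 23, 1222]);
translate([1369, 332, 109]) cube([89, 23, 1222]);
translate([1484, 332, 109]) cube([89, 23, 1222]);
translate([1599, 332, 109]) cube([89, 23, 1222]);


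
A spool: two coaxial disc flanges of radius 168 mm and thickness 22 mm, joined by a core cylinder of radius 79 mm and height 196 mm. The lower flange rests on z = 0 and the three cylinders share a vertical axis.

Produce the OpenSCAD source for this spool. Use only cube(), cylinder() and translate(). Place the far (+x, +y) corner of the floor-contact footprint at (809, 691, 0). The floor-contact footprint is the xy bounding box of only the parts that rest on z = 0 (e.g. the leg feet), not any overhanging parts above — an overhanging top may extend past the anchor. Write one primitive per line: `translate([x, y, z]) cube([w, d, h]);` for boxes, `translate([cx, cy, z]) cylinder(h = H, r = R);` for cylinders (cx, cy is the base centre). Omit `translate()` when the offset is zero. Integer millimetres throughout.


translate([641, 523, 0]) cylinder(h = 22, r = 168);
translate([641, 523, 22]) cylinder(h = 196, r = 79);
translate([641, 523, 218]) cylinder(h = 22, r = 168);


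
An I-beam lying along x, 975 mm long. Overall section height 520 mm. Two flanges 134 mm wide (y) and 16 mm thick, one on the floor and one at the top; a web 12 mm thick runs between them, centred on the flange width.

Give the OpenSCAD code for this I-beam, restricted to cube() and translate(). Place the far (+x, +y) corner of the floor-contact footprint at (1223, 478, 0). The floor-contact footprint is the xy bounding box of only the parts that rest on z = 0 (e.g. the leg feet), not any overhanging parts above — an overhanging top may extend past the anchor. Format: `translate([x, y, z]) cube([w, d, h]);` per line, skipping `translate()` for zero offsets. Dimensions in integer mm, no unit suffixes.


translate([248, 344, 0]) cube([975, 134, 16]);
translate([248, 405, 16]) cube([975, 12, 488]);
translate([248, 344, 504]) cube([975, 134, 16]);


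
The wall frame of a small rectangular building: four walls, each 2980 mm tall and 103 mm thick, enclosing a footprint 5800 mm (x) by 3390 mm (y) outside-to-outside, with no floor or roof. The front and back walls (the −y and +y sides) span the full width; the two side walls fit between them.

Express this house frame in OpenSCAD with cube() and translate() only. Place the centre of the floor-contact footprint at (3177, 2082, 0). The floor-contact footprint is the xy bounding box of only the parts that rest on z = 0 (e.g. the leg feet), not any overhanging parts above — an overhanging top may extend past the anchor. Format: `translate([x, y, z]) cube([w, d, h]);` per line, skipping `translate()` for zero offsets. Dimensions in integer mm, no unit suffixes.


translate([277, 387, 0]) cube([5800, 103, 2980]);
translate([277, 3674, 0]) cube([5800, 103, 2980]);
translate([277, 490, 0]) cube([103, 3184, 2980]);
translate([5974, 490, 0]) cube([103, 3184, 2980]);


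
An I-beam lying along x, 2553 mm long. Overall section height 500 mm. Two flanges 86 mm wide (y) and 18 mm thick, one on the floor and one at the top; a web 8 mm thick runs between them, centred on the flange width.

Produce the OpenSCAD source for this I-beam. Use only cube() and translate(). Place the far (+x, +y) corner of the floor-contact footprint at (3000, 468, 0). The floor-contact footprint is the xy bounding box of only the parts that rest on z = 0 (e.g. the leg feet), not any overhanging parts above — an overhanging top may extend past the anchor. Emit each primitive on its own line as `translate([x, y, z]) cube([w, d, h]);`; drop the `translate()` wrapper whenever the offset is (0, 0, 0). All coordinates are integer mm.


translate([447, 382, 0]) cube([2553, 86, 18]);
translate([447, 421, 18]) cube([2553, 8, 464]);
translate([447, 382, 482]) cube([2553, 86, 18]);


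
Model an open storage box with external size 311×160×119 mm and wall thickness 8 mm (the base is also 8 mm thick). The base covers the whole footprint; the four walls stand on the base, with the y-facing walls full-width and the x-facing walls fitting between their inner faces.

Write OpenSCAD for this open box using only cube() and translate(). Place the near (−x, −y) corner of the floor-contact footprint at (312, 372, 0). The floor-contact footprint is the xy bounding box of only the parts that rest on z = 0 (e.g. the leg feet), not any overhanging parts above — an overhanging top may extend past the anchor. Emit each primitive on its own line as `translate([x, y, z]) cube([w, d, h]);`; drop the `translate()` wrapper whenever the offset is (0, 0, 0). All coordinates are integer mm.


translate([312, 372, 0]) cube([311, 160, 8]);
translate([312, 372, 8]) cube([311, 8, 111]);
translate([312, 524, 8]) cube([311, 8, 111]);
translate([312, 380, 8]) cube([8, 144, 111]);
translate([615, 380, 8]) cube([8, 144, 111]);


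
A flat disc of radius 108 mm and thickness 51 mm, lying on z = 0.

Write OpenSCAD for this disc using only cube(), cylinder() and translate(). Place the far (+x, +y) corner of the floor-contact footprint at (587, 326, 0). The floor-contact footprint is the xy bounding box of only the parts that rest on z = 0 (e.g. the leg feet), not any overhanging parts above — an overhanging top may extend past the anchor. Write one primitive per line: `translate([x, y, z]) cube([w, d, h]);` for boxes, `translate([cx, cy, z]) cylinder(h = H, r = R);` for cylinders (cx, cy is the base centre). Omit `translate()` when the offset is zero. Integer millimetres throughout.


translate([479, 218, 0]) cylinder(h = 51, r = 108);


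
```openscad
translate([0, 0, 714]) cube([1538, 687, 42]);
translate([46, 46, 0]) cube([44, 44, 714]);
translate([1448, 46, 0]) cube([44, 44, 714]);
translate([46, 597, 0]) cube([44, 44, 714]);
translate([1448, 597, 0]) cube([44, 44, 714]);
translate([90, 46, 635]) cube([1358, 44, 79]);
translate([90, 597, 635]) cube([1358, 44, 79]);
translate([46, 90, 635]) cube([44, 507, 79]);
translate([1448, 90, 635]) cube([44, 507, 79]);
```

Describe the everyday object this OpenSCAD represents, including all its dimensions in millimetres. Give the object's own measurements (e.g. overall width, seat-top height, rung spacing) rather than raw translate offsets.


A table: top 1538 mm (x) × 687 mm (y), 42 mm thick, upper face at z = 756 mm, on four 44×44 mm square legs, each inset 46 mm from the nearest pair of top edges from z = 0 to the bottom of the top. Four apron rails, 44 mm thick and 79 mm tall, run between adjacent legs with their top edges flush with the underside of the top and their outer faces flush with the legs' outer faces.


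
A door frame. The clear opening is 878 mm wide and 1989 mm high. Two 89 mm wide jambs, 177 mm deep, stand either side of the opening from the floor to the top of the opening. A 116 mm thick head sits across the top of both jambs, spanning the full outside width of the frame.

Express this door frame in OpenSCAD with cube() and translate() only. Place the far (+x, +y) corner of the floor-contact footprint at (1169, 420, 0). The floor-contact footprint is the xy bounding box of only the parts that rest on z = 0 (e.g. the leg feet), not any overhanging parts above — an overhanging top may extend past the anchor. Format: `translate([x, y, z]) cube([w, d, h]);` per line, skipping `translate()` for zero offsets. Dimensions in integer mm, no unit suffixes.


translate([113, 243, 0]) cube([89, 177, 1989]);
translate([1080, 243, 0]) cube([89, 177, 1989]);
translate([113, 243, 1989]) cube([1056, 177, 116]);


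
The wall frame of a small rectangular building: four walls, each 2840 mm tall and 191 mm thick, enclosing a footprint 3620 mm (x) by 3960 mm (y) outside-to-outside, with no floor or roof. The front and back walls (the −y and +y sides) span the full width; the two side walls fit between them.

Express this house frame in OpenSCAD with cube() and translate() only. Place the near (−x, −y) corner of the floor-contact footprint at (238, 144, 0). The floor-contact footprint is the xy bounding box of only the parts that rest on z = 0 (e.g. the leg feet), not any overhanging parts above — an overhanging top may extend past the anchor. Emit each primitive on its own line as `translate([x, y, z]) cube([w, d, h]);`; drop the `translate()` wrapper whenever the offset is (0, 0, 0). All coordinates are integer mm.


translate([238, 144, 0]) cube([3620, 191, 2840]);
translate([238, 3913, 0]) cube([3620, 191, 2840]);
translate([238, 335, 0]) cube([191, 3578, 2840]);
translate([3667, 335, 0]) cube([191, 3578, 2840]);


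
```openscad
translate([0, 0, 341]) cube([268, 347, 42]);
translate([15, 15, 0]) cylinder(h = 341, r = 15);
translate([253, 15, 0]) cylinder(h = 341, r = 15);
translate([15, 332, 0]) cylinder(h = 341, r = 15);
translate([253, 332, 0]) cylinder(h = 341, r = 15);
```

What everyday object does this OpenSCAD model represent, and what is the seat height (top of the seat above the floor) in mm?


A stool. The seat height is 383 mm.

A 268×347×42 slab at z = 341 on four corner cylinders — a stool. The seat top is 341 + 42 = 383 mm.


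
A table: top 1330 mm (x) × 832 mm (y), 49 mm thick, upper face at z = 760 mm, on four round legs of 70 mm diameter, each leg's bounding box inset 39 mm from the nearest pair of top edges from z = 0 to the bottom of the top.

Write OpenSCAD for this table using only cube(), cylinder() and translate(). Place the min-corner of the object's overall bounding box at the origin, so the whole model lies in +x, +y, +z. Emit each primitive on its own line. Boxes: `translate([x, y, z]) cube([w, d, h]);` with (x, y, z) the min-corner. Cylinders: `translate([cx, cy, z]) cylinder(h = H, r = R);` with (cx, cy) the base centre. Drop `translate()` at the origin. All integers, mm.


translate([0, 0, 711]) cube([1330, 832, 49]);
translate([74, 74, 0]) cylinder(h = 711, r = 35);
translate([1256, 74, 0]) cylinder(h = 711, r = 35);
translate([74, 758, 0]) cylinder(h = 711, r = 35);
translate([1256, 758, 0]) cylinder(h = 711, r = 35);


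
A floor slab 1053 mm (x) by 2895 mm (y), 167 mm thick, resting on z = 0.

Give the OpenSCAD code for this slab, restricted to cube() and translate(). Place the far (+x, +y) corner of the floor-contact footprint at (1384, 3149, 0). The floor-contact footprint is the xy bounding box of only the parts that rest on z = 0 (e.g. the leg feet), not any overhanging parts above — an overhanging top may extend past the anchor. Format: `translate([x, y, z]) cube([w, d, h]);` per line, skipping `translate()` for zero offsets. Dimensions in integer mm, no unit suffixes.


translate([331, 254, 0]) cube([1053, 2895, 167]);


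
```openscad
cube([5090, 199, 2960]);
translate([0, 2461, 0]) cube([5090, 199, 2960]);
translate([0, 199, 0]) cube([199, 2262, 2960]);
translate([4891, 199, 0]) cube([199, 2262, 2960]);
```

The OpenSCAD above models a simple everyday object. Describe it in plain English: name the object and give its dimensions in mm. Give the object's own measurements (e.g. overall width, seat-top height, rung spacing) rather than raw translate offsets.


The wall frame of a small rectangular building: four walls, each 2960 mm tall and 199 mm thick, enclosing a footprint 5090 mm (x) by 2660 mm (y) outside-to-outside, with no floor or roof. The front and back walls (the −y and +y sides) span the full width; the two side walls fit between them.


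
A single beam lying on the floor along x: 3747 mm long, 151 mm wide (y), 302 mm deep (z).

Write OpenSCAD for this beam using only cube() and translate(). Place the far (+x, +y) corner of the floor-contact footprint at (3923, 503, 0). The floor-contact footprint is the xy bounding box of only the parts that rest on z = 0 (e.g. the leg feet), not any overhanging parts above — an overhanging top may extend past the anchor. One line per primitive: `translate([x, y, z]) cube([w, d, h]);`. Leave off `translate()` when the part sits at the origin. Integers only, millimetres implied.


translate([176, 352, 0]) cube([3747, 151, 302]);


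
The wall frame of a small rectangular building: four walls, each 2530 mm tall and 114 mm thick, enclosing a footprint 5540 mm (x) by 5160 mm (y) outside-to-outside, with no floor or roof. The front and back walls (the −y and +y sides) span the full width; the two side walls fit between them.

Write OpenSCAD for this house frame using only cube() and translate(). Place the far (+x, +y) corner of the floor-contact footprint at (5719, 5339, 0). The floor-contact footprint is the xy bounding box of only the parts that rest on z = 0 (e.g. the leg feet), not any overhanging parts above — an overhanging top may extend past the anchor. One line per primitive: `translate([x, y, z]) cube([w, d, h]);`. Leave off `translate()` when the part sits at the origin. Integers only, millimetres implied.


translate([179, 179, 0]) cube([5540, 114, 2530]);
translate([179, 5225, 0]) cube([5540, 114, 2530]);
translate([179, 293, 0]) cube([114, 4932, 2530]);
translate([5605, 293, 0]) cube([114, 4932, 2530]);


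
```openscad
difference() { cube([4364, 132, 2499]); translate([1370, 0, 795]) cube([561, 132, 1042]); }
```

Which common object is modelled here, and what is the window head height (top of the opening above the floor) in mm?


A wall with a window opening. The window head height is 1837 mm.

A wall with a rectangular opening subtracted — a window. Sill at z = 795, opening 1042 mm tall, so the head is at 795 + 1042 = 1837 mm.


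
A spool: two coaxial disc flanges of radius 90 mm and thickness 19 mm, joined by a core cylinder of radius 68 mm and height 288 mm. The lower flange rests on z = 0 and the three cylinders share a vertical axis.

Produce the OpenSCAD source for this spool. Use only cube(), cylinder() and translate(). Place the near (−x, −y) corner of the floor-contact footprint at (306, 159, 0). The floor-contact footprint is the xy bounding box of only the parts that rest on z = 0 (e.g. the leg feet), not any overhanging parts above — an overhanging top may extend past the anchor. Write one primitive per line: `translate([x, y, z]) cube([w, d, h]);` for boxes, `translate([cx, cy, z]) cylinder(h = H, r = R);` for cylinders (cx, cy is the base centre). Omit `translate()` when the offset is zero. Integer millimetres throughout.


translate([396, 249, 0]) cylinder(h = 19, r = 90);
translate([396, 249, 19]) cylinder(h = 288, r = 68);
translate([396, 249, 307]) cylinder(h = 19, r = 90);


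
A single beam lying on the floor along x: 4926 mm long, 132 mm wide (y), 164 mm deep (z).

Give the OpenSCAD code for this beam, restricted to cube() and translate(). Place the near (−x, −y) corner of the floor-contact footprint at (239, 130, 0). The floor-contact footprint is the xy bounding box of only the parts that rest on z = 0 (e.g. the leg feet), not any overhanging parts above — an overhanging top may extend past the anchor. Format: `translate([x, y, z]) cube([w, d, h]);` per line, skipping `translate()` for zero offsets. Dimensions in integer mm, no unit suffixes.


translate([239, 130, 0]) cube([4926, 132, 164]);
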